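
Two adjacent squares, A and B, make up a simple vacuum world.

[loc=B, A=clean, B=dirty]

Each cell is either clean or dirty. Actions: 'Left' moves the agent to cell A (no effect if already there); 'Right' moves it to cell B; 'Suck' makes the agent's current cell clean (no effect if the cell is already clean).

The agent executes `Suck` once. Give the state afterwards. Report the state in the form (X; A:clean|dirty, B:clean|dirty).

start: (B; A:clean, B:dirty)
step 1/1 (Suck): (B; A:clean, B:clean)

(B; A:clean, B:clean)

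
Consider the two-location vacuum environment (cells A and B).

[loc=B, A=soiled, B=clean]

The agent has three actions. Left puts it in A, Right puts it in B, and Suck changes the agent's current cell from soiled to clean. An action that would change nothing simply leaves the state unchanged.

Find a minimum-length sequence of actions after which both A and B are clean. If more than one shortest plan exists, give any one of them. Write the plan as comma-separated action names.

Left (#1): in A — A soiled, B clean
Suck (#2): in A — A clean, B clean
min 2: go A then Suck

Left, Suck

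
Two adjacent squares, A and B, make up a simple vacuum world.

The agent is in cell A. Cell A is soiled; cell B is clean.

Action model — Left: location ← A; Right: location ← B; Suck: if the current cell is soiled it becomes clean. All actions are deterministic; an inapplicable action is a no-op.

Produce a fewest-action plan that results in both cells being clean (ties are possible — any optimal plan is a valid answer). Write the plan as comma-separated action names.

Suck

step 1/1 (Suck): (A; A:clean, B:clean)
min 1: A is soiled, one Suck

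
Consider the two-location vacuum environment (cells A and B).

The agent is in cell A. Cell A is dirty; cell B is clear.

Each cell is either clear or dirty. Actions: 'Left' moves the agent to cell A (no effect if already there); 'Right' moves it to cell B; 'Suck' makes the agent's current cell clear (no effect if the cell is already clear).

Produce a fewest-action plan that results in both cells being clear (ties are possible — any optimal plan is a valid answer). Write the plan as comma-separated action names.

Suck

t=1 Suck ⇒ in A — A clear, B clear
min 1: A is dirty, one Suck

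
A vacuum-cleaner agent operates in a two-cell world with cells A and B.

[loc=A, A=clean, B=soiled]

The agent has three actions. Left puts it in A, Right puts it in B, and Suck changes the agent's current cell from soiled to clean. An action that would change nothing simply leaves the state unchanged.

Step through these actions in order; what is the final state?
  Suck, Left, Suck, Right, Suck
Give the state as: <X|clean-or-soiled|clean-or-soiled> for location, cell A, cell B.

<B|clean|clean>

[1] after Suck: <A|clean|soiled>
[2] after Left: <A|clean|soiled>
[3] after Suck: <A|clean|soiled>
[4] after Right: <B|clean|soiled>
[5] after Suck: <B|clean|clean>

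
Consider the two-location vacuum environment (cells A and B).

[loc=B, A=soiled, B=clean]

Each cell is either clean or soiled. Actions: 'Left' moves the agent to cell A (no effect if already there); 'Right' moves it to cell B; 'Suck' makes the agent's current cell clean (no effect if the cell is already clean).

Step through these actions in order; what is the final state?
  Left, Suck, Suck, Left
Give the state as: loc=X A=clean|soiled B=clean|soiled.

[1] after Left: loc=A A=soiled B=clean
[2] after Suck: loc=A A=clean B=clean
[3] after Suck: loc=A A=clean B=clean
[4] after Left: loc=A A=clean B=clean

loc=A A=clean B=clean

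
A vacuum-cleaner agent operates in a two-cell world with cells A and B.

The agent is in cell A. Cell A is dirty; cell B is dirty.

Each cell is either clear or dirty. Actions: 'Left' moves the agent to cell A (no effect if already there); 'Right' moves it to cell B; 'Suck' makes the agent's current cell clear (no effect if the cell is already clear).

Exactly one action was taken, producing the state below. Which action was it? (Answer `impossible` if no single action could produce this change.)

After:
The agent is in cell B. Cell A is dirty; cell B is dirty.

Right

try  Left: <A|dirty|dirty>
try Right: <B|dirty|dirty>  ← match
try  Suck: <A|clear|dirty>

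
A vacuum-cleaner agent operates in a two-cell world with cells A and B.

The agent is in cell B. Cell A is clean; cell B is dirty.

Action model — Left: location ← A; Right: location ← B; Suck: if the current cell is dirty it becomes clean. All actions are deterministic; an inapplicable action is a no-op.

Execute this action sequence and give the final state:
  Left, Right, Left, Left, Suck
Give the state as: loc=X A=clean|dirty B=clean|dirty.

loc=A A=clean B=dirty

step 1/5 (Left): loc=A A=clean B=dirty
step 2/5 (Right): loc=B A=clean B=dirty
step 3/5 (Left): loc=A A=clean B=dirty
step 4/5 (Left): loc=A A=clean B=dirty
step 5/5 (Suck): loc=A A=clean B=dirty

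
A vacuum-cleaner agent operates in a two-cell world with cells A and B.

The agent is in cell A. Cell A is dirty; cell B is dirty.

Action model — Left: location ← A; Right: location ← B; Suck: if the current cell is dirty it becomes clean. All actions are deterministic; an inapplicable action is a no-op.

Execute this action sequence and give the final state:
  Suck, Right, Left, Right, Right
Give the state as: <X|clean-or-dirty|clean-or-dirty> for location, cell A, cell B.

[1] after Suck: <A|clean|dirty>
[2] after Right: <B|clean|dirty>
[3] after Left: <A|clean|dirty>
[4] after Right: <B|clean|dirty>
[5] after Right: <B|clean|dirty>

<B|clean|dirty>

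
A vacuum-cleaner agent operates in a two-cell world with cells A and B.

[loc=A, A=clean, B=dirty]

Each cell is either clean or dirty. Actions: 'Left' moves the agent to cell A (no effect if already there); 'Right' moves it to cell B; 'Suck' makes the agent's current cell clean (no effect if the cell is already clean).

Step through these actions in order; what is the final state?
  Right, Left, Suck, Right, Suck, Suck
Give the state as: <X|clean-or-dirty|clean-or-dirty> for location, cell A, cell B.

step 1/6 (Right): <B|clean|dirty>
step 2/6 (Left): <A|clean|dirty>
step 3/6 (Suck): <A|clean|dirty>
step 4/6 (Right): <B|clean|dirty>
step 5/6 (Suck): <B|clean|clean>
step 6/6 (Suck): <B|clean|clean>

<B|clean|clean>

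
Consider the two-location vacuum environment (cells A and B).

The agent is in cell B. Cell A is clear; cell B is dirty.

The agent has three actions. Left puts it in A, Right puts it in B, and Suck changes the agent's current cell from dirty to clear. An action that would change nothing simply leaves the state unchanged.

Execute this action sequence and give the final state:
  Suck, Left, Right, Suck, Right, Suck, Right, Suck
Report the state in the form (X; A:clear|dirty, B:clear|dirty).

1. Suck → (B; A:clear, B:clear)
2. Left → (A; A:clear, B:clear)
3. Right → (B; A:clear, B:clear)
4. Suck → (B; A:clear, B:clear)
5. Right → (B; A:clear, B:clear)
6. Suck → (B; A:clear, B:clear)
7. Right → (B; A:clear, B:clear)
8. Suck → (B; A:clear, B:clear)

(B; A:clear, B:clear)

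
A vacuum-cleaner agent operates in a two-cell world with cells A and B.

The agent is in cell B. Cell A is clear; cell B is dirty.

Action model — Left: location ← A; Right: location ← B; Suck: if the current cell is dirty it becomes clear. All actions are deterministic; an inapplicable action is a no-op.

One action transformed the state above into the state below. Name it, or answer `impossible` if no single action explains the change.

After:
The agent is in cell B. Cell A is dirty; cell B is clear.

try  Left: <A|clear|dirty>
try Right: <B|clear|dirty>
try  Suck: <B|clear|clear>
no single action produces the after-state

impossible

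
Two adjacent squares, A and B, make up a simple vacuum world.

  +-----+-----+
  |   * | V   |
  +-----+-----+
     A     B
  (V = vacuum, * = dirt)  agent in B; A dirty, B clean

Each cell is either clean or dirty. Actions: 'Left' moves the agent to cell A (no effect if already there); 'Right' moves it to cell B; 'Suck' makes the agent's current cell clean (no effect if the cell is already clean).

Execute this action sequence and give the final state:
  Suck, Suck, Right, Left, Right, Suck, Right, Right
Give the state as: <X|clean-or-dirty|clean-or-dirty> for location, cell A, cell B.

[1] after Suck: <B|dirty|clean>
[2] after Suck: <B|dirty|clean>
[3] after Right: <B|dirty|clean>
[4] after Left: <A|dirty|clean>
[5] after Right: <B|dirty|clean>
[6] after Suck: <B|dirty|clean>
[7] after Right: <B|dirty|clean>
[8] after Right: <B|dirty|clean>

<B|dirty|clean>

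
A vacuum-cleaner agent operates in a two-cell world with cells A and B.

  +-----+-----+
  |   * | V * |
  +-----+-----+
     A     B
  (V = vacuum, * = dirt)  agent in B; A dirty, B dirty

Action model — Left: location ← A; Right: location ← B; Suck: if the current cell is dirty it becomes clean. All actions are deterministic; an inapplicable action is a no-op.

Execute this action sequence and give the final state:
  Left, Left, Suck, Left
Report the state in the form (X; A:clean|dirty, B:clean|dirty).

1. Left → (A; A:dirty, B:dirty)
2. Left → (A; A:dirty, B:dirty)
3. Suck → (A; A:clean, B:dirty)
4. Left → (A; A:clean, B:dirty)

(A; A:clean, B:dirty)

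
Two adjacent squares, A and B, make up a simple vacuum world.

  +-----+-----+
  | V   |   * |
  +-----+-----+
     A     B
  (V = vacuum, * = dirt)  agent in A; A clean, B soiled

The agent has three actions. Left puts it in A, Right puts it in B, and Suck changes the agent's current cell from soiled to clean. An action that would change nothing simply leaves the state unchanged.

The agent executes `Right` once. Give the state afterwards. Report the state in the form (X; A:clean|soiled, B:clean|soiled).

(B; A:clean, B:soiled)

start: (A; A:clean, B:soiled)
Right (#1): (B; A:clean, B:soiled)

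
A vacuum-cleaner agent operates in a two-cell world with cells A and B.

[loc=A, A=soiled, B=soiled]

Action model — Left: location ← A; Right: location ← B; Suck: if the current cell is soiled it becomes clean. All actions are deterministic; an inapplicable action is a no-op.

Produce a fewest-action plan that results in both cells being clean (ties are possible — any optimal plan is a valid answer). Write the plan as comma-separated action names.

[1] after Suck: loc=A A=clean B=soiled
[2] after Right: loc=B A=clean B=soiled
[3] after Suck: loc=B A=clean B=clean
min 3: Suck A + move + Suck B

Suck, Right, Suck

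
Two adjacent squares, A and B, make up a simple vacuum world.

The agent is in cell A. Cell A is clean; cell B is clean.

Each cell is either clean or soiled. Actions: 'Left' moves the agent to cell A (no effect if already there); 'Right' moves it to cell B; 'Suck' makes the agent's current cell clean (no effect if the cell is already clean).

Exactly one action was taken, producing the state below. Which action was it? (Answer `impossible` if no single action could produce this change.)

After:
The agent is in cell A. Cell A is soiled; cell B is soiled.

try  Left: loc=A A=clean B=clean
try Right: loc=B A=clean B=clean
try  Suck: loc=A A=clean B=clean
no single action produces the after-state

impossible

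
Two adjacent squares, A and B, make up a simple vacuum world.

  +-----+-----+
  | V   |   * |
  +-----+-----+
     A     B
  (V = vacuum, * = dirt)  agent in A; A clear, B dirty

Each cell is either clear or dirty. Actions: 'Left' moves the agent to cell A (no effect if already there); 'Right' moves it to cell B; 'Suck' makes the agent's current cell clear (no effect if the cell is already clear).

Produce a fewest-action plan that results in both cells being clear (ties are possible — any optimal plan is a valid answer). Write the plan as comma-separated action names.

1) do Right; now (B; A:clear, B:dirty)
2) do Suck; now (B; A:clear, B:clear)
min 2: go B then Suck

Right, Suck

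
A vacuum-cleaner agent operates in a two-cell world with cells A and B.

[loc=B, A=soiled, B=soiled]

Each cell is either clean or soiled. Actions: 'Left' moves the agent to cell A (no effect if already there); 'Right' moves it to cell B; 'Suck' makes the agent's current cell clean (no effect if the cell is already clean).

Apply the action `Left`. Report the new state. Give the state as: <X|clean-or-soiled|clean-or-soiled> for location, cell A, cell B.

<A|soiled|soiled>

start: <B|soiled|soiled>
Left (#1): <A|soiled|soiled>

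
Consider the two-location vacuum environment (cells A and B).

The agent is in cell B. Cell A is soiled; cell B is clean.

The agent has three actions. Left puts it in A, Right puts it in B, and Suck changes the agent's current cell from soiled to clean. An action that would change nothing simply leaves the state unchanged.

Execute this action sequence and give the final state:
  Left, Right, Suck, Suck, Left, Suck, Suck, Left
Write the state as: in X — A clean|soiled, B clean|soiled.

in A — A clean, B clean

Left (#1): in A — A soiled, B clean
Right (#2): in B — A soiled, B clean
Suck (#3): in B — A soiled, B clean
Suck (#4): in B — A soiled, B clean
Left (#5): in A — A soiled, B clean
Suck (#6): in A — A clean, B clean
Suck (#7): in A — A clean, B clean
Left (#8): in A — A clean, B clean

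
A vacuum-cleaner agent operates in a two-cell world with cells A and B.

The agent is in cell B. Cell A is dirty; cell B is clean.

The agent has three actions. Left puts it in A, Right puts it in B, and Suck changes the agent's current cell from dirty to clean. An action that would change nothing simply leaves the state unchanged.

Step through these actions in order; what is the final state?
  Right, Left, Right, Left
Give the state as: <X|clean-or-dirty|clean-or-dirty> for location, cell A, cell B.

<A|dirty|clean>

1. Right → <B|dirty|clean>
2. Left → <A|dirty|clean>
3. Right → <B|dirty|clean>
4. Left → <A|dirty|clean>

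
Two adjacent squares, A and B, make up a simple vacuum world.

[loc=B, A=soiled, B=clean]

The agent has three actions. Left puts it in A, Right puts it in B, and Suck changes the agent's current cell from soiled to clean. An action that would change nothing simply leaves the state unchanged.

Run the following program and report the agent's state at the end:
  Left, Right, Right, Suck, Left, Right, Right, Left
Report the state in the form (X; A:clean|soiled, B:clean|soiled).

(A; A:soiled, B:clean)

[1] after Left: (A; A:soiled, B:clean)
[2] after Right: (B; A:soiled, B:clean)
[3] after Right: (B; A:soiled, B:clean)
[4] after Suck: (B; A:soiled, B:clean)
[5] after Left: (A; A:soiled, B:clean)
[6] after Right: (B; A:soiled, B:clean)
[7] after Right: (B; A:soiled, B:clean)
[8] after Left: (A; A:soiled, B:clean)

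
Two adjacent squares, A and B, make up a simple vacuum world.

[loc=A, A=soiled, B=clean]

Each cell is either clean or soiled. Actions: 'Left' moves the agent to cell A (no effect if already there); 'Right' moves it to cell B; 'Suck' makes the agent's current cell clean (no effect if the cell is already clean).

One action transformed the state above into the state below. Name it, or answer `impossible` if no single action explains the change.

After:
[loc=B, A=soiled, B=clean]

try  Left: (A; A:soiled, B:clean)
try Right: (B; A:soiled, B:clean)  ← match
try  Suck: (A; A:clean, B:clean)

Right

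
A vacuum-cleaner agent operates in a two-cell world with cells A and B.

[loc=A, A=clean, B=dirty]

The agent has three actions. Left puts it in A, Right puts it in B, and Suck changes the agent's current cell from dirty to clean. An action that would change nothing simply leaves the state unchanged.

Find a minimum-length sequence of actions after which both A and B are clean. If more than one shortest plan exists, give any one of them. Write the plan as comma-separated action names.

Right, Suck

[1] after Right: (B; A:clean, B:dirty)
[2] after Suck: (B; A:clean, B:clean)
min 2: go B then Suck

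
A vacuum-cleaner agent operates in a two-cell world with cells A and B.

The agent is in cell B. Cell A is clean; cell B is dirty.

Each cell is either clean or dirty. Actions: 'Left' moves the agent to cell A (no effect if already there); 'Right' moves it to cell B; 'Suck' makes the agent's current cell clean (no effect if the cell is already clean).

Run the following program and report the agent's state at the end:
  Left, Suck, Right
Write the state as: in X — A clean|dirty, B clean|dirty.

t=1 Left ⇒ in A — A clean, B dirty
t=2 Suck ⇒ in A — A clean, B dirty
t=3 Right ⇒ in B — A clean, B dirty

in B — A clean, B dirty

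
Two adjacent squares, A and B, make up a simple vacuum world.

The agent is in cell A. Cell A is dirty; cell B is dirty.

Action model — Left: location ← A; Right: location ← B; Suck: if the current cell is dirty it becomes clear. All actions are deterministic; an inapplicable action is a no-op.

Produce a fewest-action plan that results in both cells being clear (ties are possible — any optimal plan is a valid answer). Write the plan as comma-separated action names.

Suck, Right, Suck

step 1/3 (Suck): (A; A:clear, B:dirty)
step 2/3 (Right): (B; A:clear, B:dirty)
step 3/3 (Suck): (B; A:clear, B:clear)
min 3: Suck A + move + Suck B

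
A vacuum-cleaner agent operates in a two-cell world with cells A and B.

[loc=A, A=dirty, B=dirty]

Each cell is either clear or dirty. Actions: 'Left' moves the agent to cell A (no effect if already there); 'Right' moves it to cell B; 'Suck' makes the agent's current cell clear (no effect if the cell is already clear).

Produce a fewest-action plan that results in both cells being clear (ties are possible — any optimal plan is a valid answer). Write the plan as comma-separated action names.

Suck, Right, Suck

1) do Suck; now loc=A A=clear B=dirty
2) do Right; now loc=B A=clear B=dirty
3) do Suck; now loc=B A=clear B=clear
min 3: Suck A + move + Suck B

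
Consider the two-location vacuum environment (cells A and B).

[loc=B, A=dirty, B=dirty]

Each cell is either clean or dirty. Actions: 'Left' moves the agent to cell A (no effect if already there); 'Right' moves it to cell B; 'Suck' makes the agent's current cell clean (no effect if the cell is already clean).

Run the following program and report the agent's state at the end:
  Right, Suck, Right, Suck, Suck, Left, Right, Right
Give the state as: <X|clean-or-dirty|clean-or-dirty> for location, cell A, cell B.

Right (#1): <B|dirty|dirty>
Suck (#2): <B|dirty|clean>
Right (#3): <B|dirty|clean>
Suck (#4): <B|dirty|clean>
Suck (#5): <B|dirty|clean>
Left (#6): <A|dirty|clean>
Right (#7): <B|dirty|clean>
Right (#8): <B|dirty|clean>

<B|dirty|clean>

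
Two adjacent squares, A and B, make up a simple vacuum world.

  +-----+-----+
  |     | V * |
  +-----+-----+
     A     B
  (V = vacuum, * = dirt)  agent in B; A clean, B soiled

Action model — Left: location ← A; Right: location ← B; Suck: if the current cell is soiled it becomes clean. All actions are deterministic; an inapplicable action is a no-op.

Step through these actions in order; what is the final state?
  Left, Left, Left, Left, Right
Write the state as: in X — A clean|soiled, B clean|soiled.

Left (#1): in A — A clean, B soiled
Left (#2): in A — A clean, B soiled
Left (#3): in A — A clean, B soiled
Left (#4): in A — A clean, B soiled
Right (#5): in B — A clean, B soiled

in B — A clean, B soiled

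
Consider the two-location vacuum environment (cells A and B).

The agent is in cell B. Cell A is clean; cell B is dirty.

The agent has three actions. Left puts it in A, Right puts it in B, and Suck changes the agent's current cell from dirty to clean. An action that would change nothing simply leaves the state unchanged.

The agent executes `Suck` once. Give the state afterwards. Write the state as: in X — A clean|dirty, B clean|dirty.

start: in B — A clean, B dirty
step 1/1 (Suck): in B — A clean, B clean

in B — A clean, B clean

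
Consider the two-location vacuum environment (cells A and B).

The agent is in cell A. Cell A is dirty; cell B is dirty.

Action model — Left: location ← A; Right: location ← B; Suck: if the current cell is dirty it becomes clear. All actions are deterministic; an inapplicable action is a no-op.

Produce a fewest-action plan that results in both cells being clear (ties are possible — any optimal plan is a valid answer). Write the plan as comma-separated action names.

t=1 Suck ⇒ <A|clear|dirty>
t=2 Right ⇒ <B|clear|dirty>
t=3 Suck ⇒ <B|clear|clear>
min 3: Suck A + move + Suck B

Suck, Right, Suck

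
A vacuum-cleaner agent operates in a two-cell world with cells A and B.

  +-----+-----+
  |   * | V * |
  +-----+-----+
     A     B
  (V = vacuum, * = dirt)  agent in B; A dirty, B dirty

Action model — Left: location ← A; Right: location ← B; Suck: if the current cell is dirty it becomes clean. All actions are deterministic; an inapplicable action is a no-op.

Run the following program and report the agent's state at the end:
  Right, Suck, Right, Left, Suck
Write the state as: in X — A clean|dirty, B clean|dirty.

in A — A clean, B clean

1) do Right; now in B — A dirty, B dirty
2) do Suck; now in B — A dirty, B clean
3) do Right; now in B — A dirty, B clean
4) do Left; now in A — A dirty, B clean
5) do Suck; now in A — A clean, B clean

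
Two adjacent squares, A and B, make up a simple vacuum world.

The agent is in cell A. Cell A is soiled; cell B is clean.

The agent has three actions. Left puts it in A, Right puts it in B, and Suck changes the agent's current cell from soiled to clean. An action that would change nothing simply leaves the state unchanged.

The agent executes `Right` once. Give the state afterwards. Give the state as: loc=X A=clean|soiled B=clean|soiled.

start: loc=A A=soiled B=clean
[1] after Right: loc=B A=soiled B=clean

loc=B A=soiled B=clean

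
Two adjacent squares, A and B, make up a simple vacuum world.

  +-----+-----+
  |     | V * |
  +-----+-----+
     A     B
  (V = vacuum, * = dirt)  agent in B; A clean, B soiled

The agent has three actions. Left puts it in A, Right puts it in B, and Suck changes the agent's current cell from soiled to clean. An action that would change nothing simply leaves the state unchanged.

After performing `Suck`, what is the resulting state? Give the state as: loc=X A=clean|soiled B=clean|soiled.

loc=B A=clean B=clean

start: loc=B A=clean B=soiled
Suck (#1): loc=B A=clean B=clean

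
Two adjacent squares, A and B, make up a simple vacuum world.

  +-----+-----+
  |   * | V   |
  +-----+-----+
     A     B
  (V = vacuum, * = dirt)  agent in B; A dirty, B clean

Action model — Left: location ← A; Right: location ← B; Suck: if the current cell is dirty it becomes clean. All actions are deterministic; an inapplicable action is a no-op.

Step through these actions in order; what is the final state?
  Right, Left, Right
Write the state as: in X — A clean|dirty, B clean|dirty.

t=1 Right ⇒ in B — A dirty, B clean
t=2 Left ⇒ in A — A dirty, B clean
t=3 Right ⇒ in B — A dirty, B clean

in B — A dirty, B clean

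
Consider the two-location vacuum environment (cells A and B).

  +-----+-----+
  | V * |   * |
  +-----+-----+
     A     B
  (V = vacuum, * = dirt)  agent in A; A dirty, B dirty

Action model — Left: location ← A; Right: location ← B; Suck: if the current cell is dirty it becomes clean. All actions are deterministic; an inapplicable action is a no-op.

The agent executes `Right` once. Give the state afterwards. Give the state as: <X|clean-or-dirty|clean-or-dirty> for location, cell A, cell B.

<B|dirty|dirty>

start: <A|dirty|dirty>
step 1/1 (Right): <B|dirty|dirty>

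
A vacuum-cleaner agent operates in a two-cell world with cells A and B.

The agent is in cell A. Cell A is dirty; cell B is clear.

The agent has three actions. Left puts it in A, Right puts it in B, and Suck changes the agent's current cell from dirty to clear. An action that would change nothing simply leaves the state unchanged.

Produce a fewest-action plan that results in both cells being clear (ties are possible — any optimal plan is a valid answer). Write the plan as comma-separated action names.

Suck

t=1 Suck ⇒ in A — A clear, B clear
min 1: A is dirty, one Suck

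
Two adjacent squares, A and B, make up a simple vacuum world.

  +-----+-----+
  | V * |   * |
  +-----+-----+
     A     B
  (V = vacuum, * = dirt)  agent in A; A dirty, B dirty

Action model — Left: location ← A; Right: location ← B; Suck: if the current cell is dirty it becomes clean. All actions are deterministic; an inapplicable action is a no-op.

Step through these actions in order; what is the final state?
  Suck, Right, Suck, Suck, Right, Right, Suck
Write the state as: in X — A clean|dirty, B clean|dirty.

step 1/7 (Suck): in A — A clean, B dirty
step 2/7 (Right): in B — A clean, B dirty
step 3/7 (Suck): in B — A clean, B clean
step 4/7 (Suck): in B — A clean, B clean
step 5/7 (Right): in B — A clean, B clean
step 6/7 (Right): in B — A clean, B clean
step 7/7 (Suck): in B — A clean, B clean

in B — A clean, B clean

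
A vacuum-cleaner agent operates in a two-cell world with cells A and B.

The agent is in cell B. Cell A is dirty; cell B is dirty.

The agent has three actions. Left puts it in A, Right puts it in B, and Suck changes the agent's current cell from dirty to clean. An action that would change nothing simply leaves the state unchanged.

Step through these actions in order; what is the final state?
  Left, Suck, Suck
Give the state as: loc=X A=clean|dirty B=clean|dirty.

loc=A A=clean B=dirty

Left (#1): loc=A A=dirty B=dirty
Suck (#2): loc=A A=clean B=dirty
Suck (#3): loc=A A=clean B=dirty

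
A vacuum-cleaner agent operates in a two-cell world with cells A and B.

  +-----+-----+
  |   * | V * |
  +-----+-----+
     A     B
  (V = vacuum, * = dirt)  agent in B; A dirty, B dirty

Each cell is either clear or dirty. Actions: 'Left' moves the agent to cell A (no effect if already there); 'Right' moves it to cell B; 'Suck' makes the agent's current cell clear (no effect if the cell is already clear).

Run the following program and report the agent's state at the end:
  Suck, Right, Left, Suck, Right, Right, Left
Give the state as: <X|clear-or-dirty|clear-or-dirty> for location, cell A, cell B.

Suck (#1): <B|dirty|clear>
Right (#2): <B|dirty|clear>
Left (#3): <A|dirty|clear>
Suck (#4): <A|clear|clear>
Right (#5): <B|clear|clear>
Right (#6): <B|clear|clear>
Left (#7): <A|clear|clear>

<A|clear|clear>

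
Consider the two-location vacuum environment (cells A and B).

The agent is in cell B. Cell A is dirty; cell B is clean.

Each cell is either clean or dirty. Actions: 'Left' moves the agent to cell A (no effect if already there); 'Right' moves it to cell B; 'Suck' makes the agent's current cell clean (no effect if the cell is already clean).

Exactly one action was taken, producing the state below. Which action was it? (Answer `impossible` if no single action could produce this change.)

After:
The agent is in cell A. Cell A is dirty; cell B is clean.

Left

try  Left: <A|dirty|clean>  ← match
try Right: <B|dirty|clean>
try  Suck: <B|dirty|clean>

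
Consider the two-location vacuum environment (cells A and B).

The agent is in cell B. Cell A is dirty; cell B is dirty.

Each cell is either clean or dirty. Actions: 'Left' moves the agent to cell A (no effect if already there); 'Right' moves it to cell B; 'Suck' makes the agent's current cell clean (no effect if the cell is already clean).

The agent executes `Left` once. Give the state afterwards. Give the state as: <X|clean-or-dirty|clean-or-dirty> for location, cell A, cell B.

start: <B|dirty|dirty>
[1] after Left: <A|dirty|dirty>

<A|dirty|dirty>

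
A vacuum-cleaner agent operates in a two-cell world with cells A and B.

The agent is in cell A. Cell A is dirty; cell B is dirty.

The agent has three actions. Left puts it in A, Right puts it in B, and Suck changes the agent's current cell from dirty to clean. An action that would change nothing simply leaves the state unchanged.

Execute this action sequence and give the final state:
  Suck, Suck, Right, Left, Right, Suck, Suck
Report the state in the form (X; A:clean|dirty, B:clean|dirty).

Suck (#1): (A; A:clean, B:dirty)
Suck (#2): (A; A:clean, B:dirty)
Right (#3): (B; A:clean, B:dirty)
Left (#4): (A; A:clean, B:dirty)
Right (#5): (B; A:clean, B:dirty)
Suck (#6): (B; A:clean, B:clean)
Suck (#7): (B; A:clean, B:clean)

(B; A:clean, B:clean)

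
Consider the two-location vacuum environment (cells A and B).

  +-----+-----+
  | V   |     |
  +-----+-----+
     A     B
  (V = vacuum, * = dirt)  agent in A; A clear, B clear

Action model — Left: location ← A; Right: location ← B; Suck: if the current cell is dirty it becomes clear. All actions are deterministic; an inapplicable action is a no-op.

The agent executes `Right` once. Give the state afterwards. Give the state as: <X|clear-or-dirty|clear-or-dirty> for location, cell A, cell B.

<B|clear|clear>

start: <A|clear|clear>
Right (#1): <B|clear|clear>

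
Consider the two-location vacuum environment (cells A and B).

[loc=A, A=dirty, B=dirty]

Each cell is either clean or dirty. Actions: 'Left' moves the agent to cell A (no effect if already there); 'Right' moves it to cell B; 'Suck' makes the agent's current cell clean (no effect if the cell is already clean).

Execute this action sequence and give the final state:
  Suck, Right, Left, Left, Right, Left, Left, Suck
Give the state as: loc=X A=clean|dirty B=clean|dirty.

loc=A A=clean B=dirty

1. Suck → loc=A A=clean B=dirty
2. Right → loc=B A=clean B=dirty
3. Left → loc=A A=clean B=dirty
4. Left → loc=A A=clean B=dirty
5. Right → loc=B A=clean B=dirty
6. Left → loc=A A=clean B=dirty
7. Left → loc=A A=clean B=dirty
8. Suck → loc=A A=clean B=dirty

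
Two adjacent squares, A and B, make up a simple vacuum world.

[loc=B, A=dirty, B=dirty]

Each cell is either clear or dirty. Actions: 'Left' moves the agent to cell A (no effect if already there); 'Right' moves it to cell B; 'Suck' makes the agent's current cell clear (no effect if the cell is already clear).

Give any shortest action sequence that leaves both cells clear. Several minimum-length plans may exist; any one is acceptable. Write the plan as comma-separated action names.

1) do Suck; now in B — A dirty, B clear
2) do Left; now in A — A dirty, B clear
3) do Suck; now in A — A clear, B clear
min 3: Suck B + move + Suck A

Suck, Left, Suck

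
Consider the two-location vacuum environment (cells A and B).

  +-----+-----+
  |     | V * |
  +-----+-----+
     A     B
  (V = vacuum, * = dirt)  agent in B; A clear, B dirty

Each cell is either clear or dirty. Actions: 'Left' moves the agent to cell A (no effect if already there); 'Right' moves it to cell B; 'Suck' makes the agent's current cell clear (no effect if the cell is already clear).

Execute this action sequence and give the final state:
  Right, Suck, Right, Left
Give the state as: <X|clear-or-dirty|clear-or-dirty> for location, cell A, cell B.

<A|clear|clear>

t=1 Right ⇒ <B|clear|dirty>
t=2 Suck ⇒ <B|clear|clear>
t=3 Right ⇒ <B|clear|clear>
t=4 Left ⇒ <A|clear|clear>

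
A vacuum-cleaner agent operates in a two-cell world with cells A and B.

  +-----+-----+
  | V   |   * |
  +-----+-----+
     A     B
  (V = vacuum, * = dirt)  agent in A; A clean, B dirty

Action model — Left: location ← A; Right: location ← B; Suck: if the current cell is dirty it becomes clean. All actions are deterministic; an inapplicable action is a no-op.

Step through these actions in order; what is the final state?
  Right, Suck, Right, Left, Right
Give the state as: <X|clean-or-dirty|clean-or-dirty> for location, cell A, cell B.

step 1/5 (Right): <B|clean|dirty>
step 2/5 (Suck): <B|clean|clean>
step 3/5 (Right): <B|clean|clean>
step 4/5 (Left): <A|clean|clean>
step 5/5 (Right): <B|clean|clean>

<B|clean|clean>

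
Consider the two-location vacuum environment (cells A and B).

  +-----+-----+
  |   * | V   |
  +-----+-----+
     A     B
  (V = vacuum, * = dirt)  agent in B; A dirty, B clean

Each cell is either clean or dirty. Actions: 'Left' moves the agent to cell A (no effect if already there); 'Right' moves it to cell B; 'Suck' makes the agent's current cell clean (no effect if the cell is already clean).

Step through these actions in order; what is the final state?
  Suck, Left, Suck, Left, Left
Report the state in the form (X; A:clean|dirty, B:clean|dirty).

t=1 Suck ⇒ (B; A:dirty, B:clean)
t=2 Left ⇒ (A; A:dirty, B:clean)
t=3 Suck ⇒ (A; A:clean, B:clean)
t=4 Left ⇒ (A; A:clean, B:clean)
t=5 Left ⇒ (A; A:clean, B:clean)

(A; A:clean, B:clean)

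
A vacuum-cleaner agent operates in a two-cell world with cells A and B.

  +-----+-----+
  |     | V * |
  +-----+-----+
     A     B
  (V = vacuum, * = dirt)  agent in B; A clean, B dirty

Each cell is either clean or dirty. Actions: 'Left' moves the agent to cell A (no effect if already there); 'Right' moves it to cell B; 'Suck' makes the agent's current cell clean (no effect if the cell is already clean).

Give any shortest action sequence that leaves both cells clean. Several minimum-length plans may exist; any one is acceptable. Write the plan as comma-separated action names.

1) do Suck; now loc=B A=clean B=clean
min 1: B is dirty, one Suck

Suck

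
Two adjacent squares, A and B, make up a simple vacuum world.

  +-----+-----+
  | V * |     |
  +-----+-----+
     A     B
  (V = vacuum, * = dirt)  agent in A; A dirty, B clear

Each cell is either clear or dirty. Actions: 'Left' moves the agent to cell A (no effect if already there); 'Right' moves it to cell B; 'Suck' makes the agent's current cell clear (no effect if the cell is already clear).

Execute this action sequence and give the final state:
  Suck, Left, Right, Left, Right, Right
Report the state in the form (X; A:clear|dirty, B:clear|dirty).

1) do Suck; now (A; A:clear, B:clear)
2) do Left; now (A; A:clear, B:clear)
3) do Right; now (B; A:clear, B:clear)
4) do Left; now (A; A:clear, B:clear)
5) do Right; now (B; A:clear, B:clear)
6) do Right; now (B; A:clear, B:clear)

(B; A:clear, B:clear)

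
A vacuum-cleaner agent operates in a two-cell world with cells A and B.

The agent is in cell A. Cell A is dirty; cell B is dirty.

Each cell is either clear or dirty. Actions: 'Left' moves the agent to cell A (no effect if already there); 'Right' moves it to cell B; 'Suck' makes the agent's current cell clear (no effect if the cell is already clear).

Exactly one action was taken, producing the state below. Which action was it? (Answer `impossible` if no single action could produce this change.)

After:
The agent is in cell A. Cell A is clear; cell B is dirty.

Suck

try  Left: (A; A:dirty, B:dirty)
try Right: (B; A:dirty, B:dirty)
try  Suck: (A; A:clear, B:dirty)  ← match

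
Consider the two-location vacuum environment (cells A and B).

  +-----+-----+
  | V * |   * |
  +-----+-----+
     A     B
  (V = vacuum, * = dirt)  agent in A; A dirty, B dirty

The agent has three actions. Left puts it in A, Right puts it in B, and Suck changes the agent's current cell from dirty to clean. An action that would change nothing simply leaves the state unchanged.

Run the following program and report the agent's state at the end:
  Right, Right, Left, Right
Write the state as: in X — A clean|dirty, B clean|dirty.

1) do Right; now in B — A dirty, B dirty
2) do Right; now in B — A dirty, B dirty
3) do Left; now in A — A dirty, B dirty
4) do Right; now in B — A dirty, B dirty

in B — A dirty, B dirty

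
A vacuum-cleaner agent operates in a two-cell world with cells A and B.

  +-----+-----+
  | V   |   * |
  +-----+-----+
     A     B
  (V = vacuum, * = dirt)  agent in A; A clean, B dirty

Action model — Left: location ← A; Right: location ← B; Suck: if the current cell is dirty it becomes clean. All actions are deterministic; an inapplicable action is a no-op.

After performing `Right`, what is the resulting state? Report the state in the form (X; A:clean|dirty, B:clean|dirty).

start: (A; A:clean, B:dirty)
1. Right → (B; A:clean, B:dirty)

(B; A:clean, B:dirty)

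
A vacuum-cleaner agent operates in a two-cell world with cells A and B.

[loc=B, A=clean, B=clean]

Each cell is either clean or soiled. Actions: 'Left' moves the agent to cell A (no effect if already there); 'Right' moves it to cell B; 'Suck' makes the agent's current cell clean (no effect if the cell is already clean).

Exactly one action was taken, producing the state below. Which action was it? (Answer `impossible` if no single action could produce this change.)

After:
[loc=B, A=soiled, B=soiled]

try  Left: loc=A A=clean B=clean
try Right: loc=B A=clean B=clean
try  Suck: loc=B A=clean B=clean
no single action produces the after-state

impossible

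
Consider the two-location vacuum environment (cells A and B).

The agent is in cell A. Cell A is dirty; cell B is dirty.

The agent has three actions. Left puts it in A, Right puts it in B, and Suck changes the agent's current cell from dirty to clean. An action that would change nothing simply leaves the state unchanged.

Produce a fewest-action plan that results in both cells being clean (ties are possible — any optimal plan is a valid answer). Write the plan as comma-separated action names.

Suck, Right, Suck

Suck (#1): loc=A A=clean B=dirty
Right (#2): loc=B A=clean B=dirty
Suck (#3): loc=B A=clean B=clean
min 3: Suck A + move + Suck B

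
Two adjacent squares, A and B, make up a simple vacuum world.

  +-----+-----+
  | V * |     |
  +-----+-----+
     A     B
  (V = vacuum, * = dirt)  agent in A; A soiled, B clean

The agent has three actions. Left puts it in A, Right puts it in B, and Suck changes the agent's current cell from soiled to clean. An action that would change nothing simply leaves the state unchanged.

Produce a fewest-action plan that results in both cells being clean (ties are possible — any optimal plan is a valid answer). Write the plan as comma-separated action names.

1. Suck → loc=A A=clean B=clean
min 1: A is soiled, one Suck

Suck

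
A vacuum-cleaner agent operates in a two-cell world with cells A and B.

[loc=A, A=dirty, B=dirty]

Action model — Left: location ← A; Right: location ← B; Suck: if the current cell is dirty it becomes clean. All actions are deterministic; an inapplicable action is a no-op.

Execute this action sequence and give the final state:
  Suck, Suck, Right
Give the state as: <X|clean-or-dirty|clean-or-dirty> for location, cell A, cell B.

<B|clean|dirty>

1. Suck → <A|clean|dirty>
2. Suck → <A|clean|dirty>
3. Right → <B|clean|dirty>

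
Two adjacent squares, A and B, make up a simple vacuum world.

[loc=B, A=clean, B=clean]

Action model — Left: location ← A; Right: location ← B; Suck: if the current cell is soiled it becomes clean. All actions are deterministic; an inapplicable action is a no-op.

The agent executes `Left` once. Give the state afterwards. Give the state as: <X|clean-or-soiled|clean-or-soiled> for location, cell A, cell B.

<A|clean|clean>

start: <B|clean|clean>
Left (#1): <A|clean|clean>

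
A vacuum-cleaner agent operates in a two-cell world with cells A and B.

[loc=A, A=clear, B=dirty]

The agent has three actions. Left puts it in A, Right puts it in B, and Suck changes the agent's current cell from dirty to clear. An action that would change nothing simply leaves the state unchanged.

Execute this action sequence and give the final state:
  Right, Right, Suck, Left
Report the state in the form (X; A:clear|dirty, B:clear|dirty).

[1] after Right: (B; A:clear, B:dirty)
[2] after Right: (B; A:clear, B:dirty)
[3] after Suck: (B; A:clear, B:clear)
[4] after Left: (A; A:clear, B:clear)

(A; A:clear, B:clear)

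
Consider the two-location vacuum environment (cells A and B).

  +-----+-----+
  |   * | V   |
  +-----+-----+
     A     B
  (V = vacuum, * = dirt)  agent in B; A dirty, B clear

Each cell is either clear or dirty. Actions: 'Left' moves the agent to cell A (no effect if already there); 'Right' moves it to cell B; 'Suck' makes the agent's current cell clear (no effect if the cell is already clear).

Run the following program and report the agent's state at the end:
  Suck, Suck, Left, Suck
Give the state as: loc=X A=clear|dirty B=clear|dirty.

Suck (#1): loc=B A=dirty B=clear
Suck (#2): loc=B A=dirty B=clear
Left (#3): loc=A A=dirty B=clear
Suck (#4): loc=A A=clear B=clear

loc=A A=clear B=clear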